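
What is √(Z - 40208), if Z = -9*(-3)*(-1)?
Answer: I*√40235 ≈ 200.59*I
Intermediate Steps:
Z = -27 (Z = 27*(-1) = -27)
√(Z - 40208) = √(-27 - 40208) = √(-40235) = I*√40235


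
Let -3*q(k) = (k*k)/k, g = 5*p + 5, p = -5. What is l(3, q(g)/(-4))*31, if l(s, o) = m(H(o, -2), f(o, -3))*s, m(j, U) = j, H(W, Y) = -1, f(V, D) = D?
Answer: -93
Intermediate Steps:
g = -20 (g = 5*(-5) + 5 = -25 + 5 = -20)
q(k) = -k/3 (q(k) = -k*k/(3*k) = -k²/(3*k) = -k/3)
l(s, o) = -s
l(3, q(g)/(-4))*31 = -1*3*31 = -3*31 = -93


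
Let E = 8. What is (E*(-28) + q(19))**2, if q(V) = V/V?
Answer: 49729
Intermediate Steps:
q(V) = 1
(E*(-28) + q(19))**2 = (8*(-28) + 1)**2 = (-224 + 1)**2 = (-223)**2 = 49729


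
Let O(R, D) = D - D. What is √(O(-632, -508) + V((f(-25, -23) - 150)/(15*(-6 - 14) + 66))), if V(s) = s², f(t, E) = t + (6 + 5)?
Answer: 82/117 ≈ 0.70085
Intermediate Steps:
O(R, D) = 0
f(t, E) = 11 + t (f(t, E) = t + 11 = 11 + t)
√(O(-632, -508) + V((f(-25, -23) - 150)/(15*(-6 - 14) + 66))) = √(0 + (((11 - 25) - 150)/(15*(-6 - 14) + 66))²) = √(0 + ((-14 - 150)/(15*(-20) + 66))²) = √(0 + (-164/(-300 + 66))²) = √(0 + (-164/(-234))²) = √(0 + (-164*(-1/234))²) = √(0 + (82/117)²) = √(0 + 6724/13689) = √(6724/13689) = 82/117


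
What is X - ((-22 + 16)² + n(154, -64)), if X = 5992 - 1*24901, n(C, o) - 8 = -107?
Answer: -18846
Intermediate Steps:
n(C, o) = -99 (n(C, o) = 8 - 107 = -99)
X = -18909 (X = 5992 - 24901 = -18909)
X - ((-22 + 16)² + n(154, -64)) = -18909 - ((-22 + 16)² - 99) = -18909 - ((-6)² - 99) = -18909 - (36 - 99) = -18909 - 1*(-63) = -18909 + 63 = -18846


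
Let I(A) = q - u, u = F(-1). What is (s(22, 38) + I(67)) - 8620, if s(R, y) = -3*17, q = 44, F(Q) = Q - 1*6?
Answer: -8620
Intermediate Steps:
F(Q) = -6 + Q (F(Q) = Q - 6 = -6 + Q)
u = -7 (u = -6 - 1 = -7)
s(R, y) = -51
I(A) = 51 (I(A) = 44 - 1*(-7) = 44 + 7 = 51)
(s(22, 38) + I(67)) - 8620 = (-51 + 51) - 8620 = 0 - 8620 = -8620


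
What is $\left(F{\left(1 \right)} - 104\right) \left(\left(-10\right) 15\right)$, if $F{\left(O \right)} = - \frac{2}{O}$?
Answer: $15900$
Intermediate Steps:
$\left(F{\left(1 \right)} - 104\right) \left(\left(-10\right) 15\right) = \left(- \frac{2}{1} - 104\right) \left(\left(-10\right) 15\right) = \left(\left(-2\right) 1 - 104\right) \left(-150\right) = \left(-2 - 104\right) \left(-150\right) = \left(-106\right) \left(-150\right) = 15900$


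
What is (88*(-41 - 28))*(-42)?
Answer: 255024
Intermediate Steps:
(88*(-41 - 28))*(-42) = (88*(-69))*(-42) = -6072*(-42) = 255024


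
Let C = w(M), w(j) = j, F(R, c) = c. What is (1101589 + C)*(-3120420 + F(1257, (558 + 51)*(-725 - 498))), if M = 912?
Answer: -4261416632727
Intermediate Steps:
C = 912
(1101589 + C)*(-3120420 + F(1257, (558 + 51)*(-725 - 498))) = (1101589 + 912)*(-3120420 + (558 + 51)*(-725 - 498)) = 1102501*(-3120420 + 609*(-1223)) = 1102501*(-3120420 - 744807) = 1102501*(-3865227) = -4261416632727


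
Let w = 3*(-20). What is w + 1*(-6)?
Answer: -66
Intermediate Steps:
w = -60
w + 1*(-6) = -60 + 1*(-6) = -60 - 6 = -66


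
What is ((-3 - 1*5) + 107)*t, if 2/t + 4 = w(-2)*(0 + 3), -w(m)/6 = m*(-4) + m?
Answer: -99/56 ≈ -1.7679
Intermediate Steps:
w(m) = 18*m (w(m) = -6*(m*(-4) + m) = -6*(-4*m + m) = -(-18)*m = 18*m)
t = -1/56 (t = 2/(-4 + (18*(-2))*(0 + 3)) = 2/(-4 - 36*3) = 2/(-4 - 108) = 2/(-112) = 2*(-1/112) = -1/56 ≈ -0.017857)
((-3 - 1*5) + 107)*t = ((-3 - 1*5) + 107)*(-1/56) = ((-3 - 5) + 107)*(-1/56) = (-8 + 107)*(-1/56) = 99*(-1/56) = -99/56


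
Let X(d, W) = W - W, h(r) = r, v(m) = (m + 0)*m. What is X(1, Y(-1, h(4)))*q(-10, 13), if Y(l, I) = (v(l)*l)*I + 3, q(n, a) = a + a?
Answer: 0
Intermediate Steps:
v(m) = m**2 (v(m) = m*m = m**2)
q(n, a) = 2*a
Y(l, I) = 3 + I*l**3 (Y(l, I) = (l**2*l)*I + 3 = l**3*I + 3 = I*l**3 + 3 = 3 + I*l**3)
X(d, W) = 0
X(1, Y(-1, h(4)))*q(-10, 13) = 0*(2*13) = 0*26 = 0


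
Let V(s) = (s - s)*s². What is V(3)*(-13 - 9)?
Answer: 0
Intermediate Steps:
V(s) = 0 (V(s) = 0*s² = 0)
V(3)*(-13 - 9) = 0*(-13 - 9) = 0*(-22) = 0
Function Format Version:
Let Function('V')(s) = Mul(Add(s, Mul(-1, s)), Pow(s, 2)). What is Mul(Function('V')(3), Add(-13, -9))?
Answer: 0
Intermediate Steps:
Function('V')(s) = 0 (Function('V')(s) = Mul(0, Pow(s, 2)) = 0)
Mul(Function('V')(3), Add(-13, -9)) = Mul(0, Add(-13, -9)) = Mul(0, -22) = 0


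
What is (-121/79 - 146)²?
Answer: 135839025/6241 ≈ 21766.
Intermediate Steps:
(-121/79 - 146)² = (-11655/79)² = 135839025/6241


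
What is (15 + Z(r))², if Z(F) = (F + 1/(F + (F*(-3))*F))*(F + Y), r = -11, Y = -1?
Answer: 755975025/34969 ≈ 21618.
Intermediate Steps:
Z(F) = (-1 + F)*(F + 1/(F - 3*F²)) (Z(F) = (F + 1/(F + (F*(-3))*F))*(F - 1) = (F + 1/(F + (-3*F)*F))*(-1 + F) = (F + 1/(F - 3*F²))*(-1 + F) = (-1 + F)*(F + 1/(F - 3*F²)))
(15 + Z(r))² = (15 + (1 + (-11)² - 1*(-11) - 4*(-11)³ + 3*(-11)⁴)/((-11)*(-1 + 3*(-11))))² = (15 - (1 + 121 + 11 - 4*(-1331) + 3*14641)/(11*(-1 - 33)))² = (15 - 1/11*(1 + 121 + 11 + 5324 + 43923)/(-34))² = (15 - 1/11*(-1/34)*49380)² = (15 + 24690/187)² = (27495/187)² = 755975025/34969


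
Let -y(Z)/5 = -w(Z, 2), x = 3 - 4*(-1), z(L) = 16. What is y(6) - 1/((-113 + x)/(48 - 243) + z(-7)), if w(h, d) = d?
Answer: 32065/3226 ≈ 9.9396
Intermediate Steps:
x = 7 (x = 3 + 4 = 7)
y(Z) = 10 (y(Z) = -(-5)*2 = -5*(-2) = 10)
y(6) - 1/((-113 + x)/(48 - 243) + z(-7)) = 10 - 1/((-113 + 7)/(48 - 243) + 16) = 10 - 1/(-106/(-195) + 16) = 10 - 1/(-106*(-1/195) + 16) = 10 - 1/(106/195 + 16) = 10 - 1/3226/195 = 10 - 1*195/3226 = 10 - 195/3226 = 32065/3226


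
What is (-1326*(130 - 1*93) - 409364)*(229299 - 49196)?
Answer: -82563897878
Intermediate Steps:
(-1326*(130 - 1*93) - 409364)*(229299 - 49196) = (-1326*(130 - 93) - 409364)*180103 = (-1326*37 - 409364)*180103 = (-49062 - 409364)*180103 = -458426*180103 = -82563897878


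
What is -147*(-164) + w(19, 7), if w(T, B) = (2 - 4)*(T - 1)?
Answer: 24072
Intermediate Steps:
w(T, B) = 2 - 2*T (w(T, B) = -2*(-1 + T) = 2 - 2*T)
-147*(-164) + w(19, 7) = -147*(-164) + (2 - 2*19) = 24108 + (2 - 38) = 24108 - 36 = 24072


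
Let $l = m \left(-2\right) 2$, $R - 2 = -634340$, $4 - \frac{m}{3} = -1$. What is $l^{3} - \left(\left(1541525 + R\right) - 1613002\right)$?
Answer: $489815$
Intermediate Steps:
$m = 15$ ($m = 12 - -3 = 12 + 3 = 15$)
$R = -634338$ ($R = 2 - 634340 = -634338$)
$l = -60$ ($l = 15 \left(-2\right) 2 = \left(-30\right) 2 = -60$)
$l^{3} - \left(\left(1541525 + R\right) - 1613002\right) = \left(-60\right)^{3} - \left(\left(1541525 - 634338\right) - 1613002\right) = -216000 - \left(907187 - 1613002\right) = -216000 - -705815 = -216000 + 705815 = 489815$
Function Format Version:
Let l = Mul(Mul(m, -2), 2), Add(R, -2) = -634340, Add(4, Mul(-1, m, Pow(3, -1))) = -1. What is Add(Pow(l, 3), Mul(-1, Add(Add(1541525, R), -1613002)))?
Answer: 489815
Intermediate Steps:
m = 15 (m = Add(12, Mul(-3, -1)) = Add(12, 3) = 15)
R = -634338 (R = Add(2, -634340) = -634338)
l = -60 (l = Mul(Mul(15, -2), 2) = Mul(-30, 2) = -60)
Add(Pow(l, 3), Mul(-1, Add(Add(1541525, R), -1613002))) = Add(Pow(-60, 3), Mul(-1, Add(Add(1541525, -634338), -1613002))) = Add(-216000, Mul(-1, Add(907187, -1613002))) = Add(-216000, Mul(-1, -705815)) = Add(-216000, 705815) = 489815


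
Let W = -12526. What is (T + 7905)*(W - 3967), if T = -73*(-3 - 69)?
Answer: -217064373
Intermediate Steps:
T = 5256 (T = -73*(-72) = 5256)
(T + 7905)*(W - 3967) = (5256 + 7905)*(-12526 - 3967) = 13161*(-16493) = -217064373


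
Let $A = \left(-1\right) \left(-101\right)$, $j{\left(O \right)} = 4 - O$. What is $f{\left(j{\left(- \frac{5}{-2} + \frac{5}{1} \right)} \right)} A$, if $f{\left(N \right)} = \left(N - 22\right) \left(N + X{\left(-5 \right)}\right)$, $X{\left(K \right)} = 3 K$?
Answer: $\frac{190587}{4} \approx 47647.0$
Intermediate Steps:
$A = 101$
$f{\left(N \right)} = \left(-22 + N\right) \left(-15 + N\right)$ ($f{\left(N \right)} = \left(N - 22\right) \left(N + 3 \left(-5\right)\right) = \left(-22 + N\right) \left(N - 15\right) = \left(-22 + N\right) \left(-15 + N\right)$)
$f{\left(j{\left(- \frac{5}{-2} + \frac{5}{1} \right)} \right)} A = \left(330 + \left(4 - \left(- \frac{5}{-2} + \frac{5}{1}\right)\right)^{2} - 37 \left(4 - \left(- \frac{5}{-2} + \frac{5}{1}\right)\right)\right) 101 = \left(330 + \left(4 - \left(\left(-5\right) \left(- \frac{1}{2}\right) + 5 \cdot 1\right)\right)^{2} - 37 \left(4 - \left(\left(-5\right) \left(- \frac{1}{2}\right) + 5 \cdot 1\right)\right)\right) 101 = \left(330 + \left(4 - \left(\frac{5}{2} + 5\right)\right)^{2} - 37 \left(4 - \left(\frac{5}{2} + 5\right)\right)\right) 101 = \left(330 + \left(4 - \frac{15}{2}\right)^{2} - 37 \left(4 - \frac{15}{2}\right)\right) 101 = \left(330 + \left(- \frac{7}{2}\right)^{2} - - \frac{259}{2}\right) 101 = \left(330 + \frac{49}{4} + \frac{259}{2}\right) 101 = \frac{1887}{4} \cdot 101 = \frac{190587}{4}$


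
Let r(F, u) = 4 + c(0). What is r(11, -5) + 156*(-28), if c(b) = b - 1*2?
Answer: -4366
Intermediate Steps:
c(b) = -2 + b (c(b) = b - 2 = -2 + b)
r(F, u) = 2 (r(F, u) = 4 + (-2 + 0) = 4 - 2 = 2)
r(11, -5) + 156*(-28) = 2 + 156*(-28) = 2 - 4368 = -4366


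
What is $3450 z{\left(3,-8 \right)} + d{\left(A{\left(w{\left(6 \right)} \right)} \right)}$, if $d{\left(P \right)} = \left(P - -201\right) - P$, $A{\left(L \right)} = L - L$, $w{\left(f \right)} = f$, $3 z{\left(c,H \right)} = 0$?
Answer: $201$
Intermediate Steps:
$z{\left(c,H \right)} = 0$ ($z{\left(c,H \right)} = \frac{1}{3} \cdot 0 = 0$)
$A{\left(L \right)} = 0$
$d{\left(P \right)} = 201$ ($d{\left(P \right)} = \left(P + 201\right) - P = \left(201 + P\right) - P = 201$)
$3450 z{\left(3,-8 \right)} + d{\left(A{\left(w{\left(6 \right)} \right)} \right)} = 3450 \cdot 0 + 201 = 0 + 201 = 201$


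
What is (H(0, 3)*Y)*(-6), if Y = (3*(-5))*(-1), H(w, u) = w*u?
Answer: 0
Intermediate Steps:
H(w, u) = u*w
Y = 15 (Y = -15*(-1) = 15)
(H(0, 3)*Y)*(-6) = ((3*0)*15)*(-6) = (0*15)*(-6) = 0*(-6) = 0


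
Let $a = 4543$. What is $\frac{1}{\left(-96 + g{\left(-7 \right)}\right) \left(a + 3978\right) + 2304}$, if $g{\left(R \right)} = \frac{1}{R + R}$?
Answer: $- \frac{14}{11428489} \approx -1.225 \cdot 10^{-6}$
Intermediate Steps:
$g{\left(R \right)} = \frac{1}{2 R}$
$\frac{1}{\left(-96 + g{\left(-7 \right)}\right) \left(a + 3978\right) + 2304} = \frac{1}{\left(-96 + \frac{1}{2 \left(-7\right)}\right) \left(4543 + 3978\right) + 2304} = \frac{1}{\left(-96 + \frac{1}{2} \left(- \frac{1}{7}\right)\right) 8521 + 2304} = \frac{1}{\left(-96 - \frac{1}{14}\right) 8521 + 2304} = \frac{1}{\left(- \frac{1345}{14}\right) 8521 + 2304} = \frac{1}{- \frac{11460745}{14} + 2304} = \frac{1}{- \frac{11428489}{14}} = - \frac{14}{11428489}$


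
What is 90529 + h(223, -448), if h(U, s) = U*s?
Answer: -9375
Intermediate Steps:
90529 + h(223, -448) = 90529 + 223*(-448) = 90529 - 99904 = -9375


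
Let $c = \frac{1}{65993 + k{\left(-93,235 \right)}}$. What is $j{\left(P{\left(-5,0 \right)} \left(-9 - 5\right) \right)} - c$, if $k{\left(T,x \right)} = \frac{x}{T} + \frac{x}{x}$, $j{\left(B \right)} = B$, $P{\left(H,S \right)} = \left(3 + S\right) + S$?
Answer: $- \frac{257762787}{6137207} \approx -42.0$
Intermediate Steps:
$P{\left(H,S \right)} = 3 + 2 S$
$k{\left(T,x \right)} = 1 + \frac{x}{T}$ ($k{\left(T,x \right)} = \frac{x}{T} + 1 = 1 + \frac{x}{T}$)
$c = \frac{93}{6137207}$ ($c = \frac{1}{65993 + \frac{-93 + 235}{-93}} = \frac{1}{65993 - \frac{142}{93}} = \frac{1}{\frac{6137207}{93}} = \frac{93}{6137207} \approx 1.5153 \cdot 10^{-5}$)
$j{\left(P{\left(-5,0 \right)} \left(-9 - 5\right) \right)} - c = \left(3 + 2 \cdot 0\right) \left(-9 - 5\right) - \frac{93}{6137207} = \left(3 + 0\right) \left(-14\right) - \frac{93}{6137207} = 3 \left(-14\right) - \frac{93}{6137207} = -42 - \frac{93}{6137207} = - \frac{257762787}{6137207}$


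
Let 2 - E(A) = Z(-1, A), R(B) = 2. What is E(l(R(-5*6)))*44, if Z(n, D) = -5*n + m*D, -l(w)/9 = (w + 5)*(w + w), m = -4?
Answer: -44484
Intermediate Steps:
l(w) = -18*w*(5 + w) (l(w) = -9*(w + 5)*(w + w) = -9*(5 + w)*2*w = -18*w*(5 + w))
Z(n, D) = -5*n - 4*D
E(A) = -3 + 4*A (E(A) = 2 - (-5*(-1) - 4*A) = 2 - (5 - 4*A) = 2 + (-5 + 4*A) = -3 + 4*A)
E(l(R(-5*6)))*44 = (-3 + 4*(-18*2*(5 + 2)))*44 = (-3 + 4*(-18*2*7))*44 = (-3 + 4*(-252))*44 = (-3 - 1008)*44 = -1011*44 = -44484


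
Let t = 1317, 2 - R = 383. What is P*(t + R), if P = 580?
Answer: 542880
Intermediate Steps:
R = -381 (R = 2 - 1*383 = 2 - 383 = -381)
P*(t + R) = 580*(1317 - 381) = 580*936 = 542880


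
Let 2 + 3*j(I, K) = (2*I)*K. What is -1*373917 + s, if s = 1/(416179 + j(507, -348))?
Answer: -334903621968/895663 ≈ -3.7392e+5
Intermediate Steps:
j(I, K) = -⅔ + 2*I*K/3 (j(I, K) = -⅔ + ((2*I)*K)/3 = -⅔ + (2*I*K)/3 = -⅔ + 2*I*K/3)
s = 3/895663 (s = 1/(416179 + (-⅔ + (⅔)*507*(-348))) = 1/(416179 + (-⅔ - 117624)) = 1/(416179 - 352874/3) = 1/(895663/3) = 3/895663 ≈ 3.3495e-6)
-1*373917 + s = -1*373917 + 3/895663 = -373917 + 3/895663 = -334903621968/895663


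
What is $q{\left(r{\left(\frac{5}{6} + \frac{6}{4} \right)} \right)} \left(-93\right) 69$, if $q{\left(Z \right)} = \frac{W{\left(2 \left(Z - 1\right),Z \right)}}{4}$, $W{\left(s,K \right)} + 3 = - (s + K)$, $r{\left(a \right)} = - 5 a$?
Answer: $- \frac{109089}{2} \approx -54545.0$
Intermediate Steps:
$W{\left(s,K \right)} = -3 - K - s$ ($W{\left(s,K \right)} = -3 - \left(s + K\right) = -3 - \left(K + s\right) = -3 - K - s$)
$q{\left(Z \right)} = - \frac{1}{4} - \frac{3 Z}{4}$ ($q{\left(Z \right)} = \frac{-3 - Z - 2 \left(Z - 1\right)}{4} = \left(-3 - Z - 2 \left(-1 + Z\right)\right) \frac{1}{4} = \left(-3 - Z - \left(-2 + 2 Z\right)\right) \frac{1}{4} = \left(-1 - 3 Z\right) \frac{1}{4} = - \frac{1}{4} - \frac{3 Z}{4}$)
$q{\left(r{\left(\frac{5}{6} + \frac{6}{4} \right)} \right)} \left(-93\right) 69 = \left(- \frac{1}{4} - \frac{3 \left(- 5 \left(\frac{5}{6} + \frac{6}{4}\right)\right)}{4}\right) \left(-93\right) 69 = \left(- \frac{1}{4} - \frac{3 \left(- 5 \left(5 \cdot \frac{1}{6} + 6 \cdot \frac{1}{4}\right)\right)}{4}\right) \left(-93\right) 69 = \left(- \frac{1}{4} - \frac{3 \left(- 5 \left(\frac{5}{6} + \frac{3}{2}\right)\right)}{4}\right) \left(-93\right) 69 = \left(- \frac{1}{4} - \frac{3 \left(\left(-5\right) \frac{7}{3}\right)}{4}\right) \left(-93\right) 69 = \left(- \frac{1}{4} - - \frac{35}{4}\right) \left(-93\right) 69 = \left(- \frac{1}{4} + \frac{35}{4}\right) \left(-93\right) 69 = \frac{17}{2} \left(-93\right) 69 = \left(- \frac{1581}{2}\right) 69 = - \frac{109089}{2}$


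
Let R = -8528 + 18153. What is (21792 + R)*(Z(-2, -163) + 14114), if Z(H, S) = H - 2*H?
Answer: 443482372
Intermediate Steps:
Z(H, S) = -H
R = 9625
(21792 + R)*(Z(-2, -163) + 14114) = (21792 + 9625)*(-1*(-2) + 14114) = 31417*(2 + 14114) = 31417*14116 = 443482372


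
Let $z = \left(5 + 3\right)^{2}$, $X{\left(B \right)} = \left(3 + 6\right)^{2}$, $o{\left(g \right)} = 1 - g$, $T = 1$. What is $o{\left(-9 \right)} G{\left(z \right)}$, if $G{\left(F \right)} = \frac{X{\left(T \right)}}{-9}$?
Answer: $-90$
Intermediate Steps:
$X{\left(B \right)} = 81$ ($X{\left(B \right)} = 9^{2} = 81$)
$z = 64$ ($z = 8^{2} = 64$)
$G{\left(F \right)} = -9$ ($G{\left(F \right)} = \frac{81}{-9} = 81 \left(- \frac{1}{9}\right) = -9$)
$o{\left(-9 \right)} G{\left(z \right)} = \left(1 - -9\right) \left(-9\right) = \left(1 + 9\right) \left(-9\right) = 10 \left(-9\right) = -90$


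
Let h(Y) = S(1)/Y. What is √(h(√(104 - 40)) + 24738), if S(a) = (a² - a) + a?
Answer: √395810/4 ≈ 157.28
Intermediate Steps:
S(a) = a²
h(Y) = 1/Y (h(Y) = 1²/Y = 1/Y)
√(h(√(104 - 40)) + 24738) = √(1/(√(104 - 40)) + 24738) = √(1/(√64) + 24738) = √(1/8 + 24738) = √(⅛ + 24738) = √(197905/8) = √395810/4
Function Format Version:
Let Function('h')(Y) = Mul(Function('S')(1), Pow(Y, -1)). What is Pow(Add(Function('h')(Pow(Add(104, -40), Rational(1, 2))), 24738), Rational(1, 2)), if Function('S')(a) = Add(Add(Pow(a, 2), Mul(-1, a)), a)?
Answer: Mul(Rational(1, 4), Pow(395810, Rational(1, 2))) ≈ 157.28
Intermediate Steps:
Function('S')(a) = Pow(a, 2)
Function('h')(Y) = Pow(Y, -1) (Function('h')(Y) = Mul(Pow(1, 2), Pow(Y, -1)) = Mul(1, Pow(Y, -1)) = Pow(Y, -1))
Pow(Add(Function('h')(Pow(Add(104, -40), Rational(1, 2))), 24738), Rational(1, 2)) = Pow(Add(Pow(Pow(Add(104, -40), Rational(1, 2)), -1), 24738), Rational(1, 2)) = Pow(Add(Pow(Pow(64, Rational(1, 2)), -1), 24738), Rational(1, 2)) = Pow(Add(Pow(8, -1), 24738), Rational(1, 2)) = Pow(Add(Rational(1, 8), 24738), Rational(1, 2)) = Pow(Rational(197905, 8), Rational(1, 2)) = Mul(Rational(1, 4), Pow(395810, Rational(1, 2)))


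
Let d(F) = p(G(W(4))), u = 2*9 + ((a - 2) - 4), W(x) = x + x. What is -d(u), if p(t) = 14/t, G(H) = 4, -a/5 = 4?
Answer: -7/2 ≈ -3.5000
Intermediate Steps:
a = -20 (a = -5*4 = -20)
W(x) = 2*x
u = -8 (u = 2*9 + ((-20 - 2) - 4) = 18 + (-22 - 4) = 18 - 26 = -8)
d(F) = 7/2 (d(F) = 14/4 = 14*(¼) = 7/2)
-d(u) = -1*7/2 = -7/2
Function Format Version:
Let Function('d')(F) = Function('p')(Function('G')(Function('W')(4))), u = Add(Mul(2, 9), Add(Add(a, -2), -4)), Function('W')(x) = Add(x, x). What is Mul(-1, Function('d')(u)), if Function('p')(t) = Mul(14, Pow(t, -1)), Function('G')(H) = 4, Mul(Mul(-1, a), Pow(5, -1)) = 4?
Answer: Rational(-7, 2) ≈ -3.5000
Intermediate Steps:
a = -20 (a = Mul(-5, 4) = -20)
Function('W')(x) = Mul(2, x)
u = -8 (u = Add(Mul(2, 9), Add(Add(-20, -2), -4)) = Add(18, Add(-22, -4)) = Add(18, -26) = -8)
Function('d')(F) = Rational(7, 2) (Function('d')(F) = Mul(14, Pow(4, -1)) = Mul(14, Rational(1, 4)) = Rational(7, 2))
Mul(-1, Function('d')(u)) = Mul(-1, Rational(7, 2)) = Rational(-7, 2)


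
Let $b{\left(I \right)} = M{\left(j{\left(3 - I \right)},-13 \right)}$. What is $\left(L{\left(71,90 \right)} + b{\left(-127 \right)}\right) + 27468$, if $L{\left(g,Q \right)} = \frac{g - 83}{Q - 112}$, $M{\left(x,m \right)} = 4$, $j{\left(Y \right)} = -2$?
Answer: $\frac{302198}{11} \approx 27473.0$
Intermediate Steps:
$L{\left(g,Q \right)} = \frac{-83 + g}{-112 + Q}$
$b{\left(I \right)} = 4$
$\left(L{\left(71,90 \right)} + b{\left(-127 \right)}\right) + 27468 = \left(\frac{-83 + 71}{-112 + 90} + 4\right) + 27468 = \left(\frac{1}{-22} \left(-12\right) + 4\right) + 27468 = \left(\left(- \frac{1}{22}\right) \left(-12\right) + 4\right) + 27468 = \left(\frac{6}{11} + 4\right) + 27468 = \frac{50}{11} + 27468 = \frac{302198}{11}$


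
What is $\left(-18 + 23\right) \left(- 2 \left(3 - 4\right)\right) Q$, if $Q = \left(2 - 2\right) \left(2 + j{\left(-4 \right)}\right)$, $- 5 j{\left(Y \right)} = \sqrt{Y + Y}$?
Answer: $0$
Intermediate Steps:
$j{\left(Y \right)} = - \frac{\sqrt{2} \sqrt{Y}}{5}$ ($j{\left(Y \right)} = - \frac{\sqrt{Y + Y}}{5} = - \frac{\sqrt{2 Y}}{5} = - \frac{\sqrt{2} \sqrt{Y}}{5}$)
$Q = 0$ ($Q = \left(2 - 2\right) \left(2 - \frac{\sqrt{2} \sqrt{-4}}{5}\right) = 0 \left(2 - \frac{\sqrt{2} \cdot 2 i}{5}\right) = 0 \left(2 - \frac{2 i \sqrt{2}}{5}\right) = 0$)
$\left(-18 + 23\right) \left(- 2 \left(3 - 4\right)\right) Q = \left(-18 + 23\right) \left(- 2 \left(3 - 4\right)\right) 0 = 5 \left(\left(-2\right) \left(-1\right)\right) 0 = 5 \cdot 2 \cdot 0 = 10 \cdot 0 = 0$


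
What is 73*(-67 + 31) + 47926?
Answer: 45298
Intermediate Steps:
73*(-67 + 31) + 47926 = 73*(-36) + 47926 = -2628 + 47926 = 45298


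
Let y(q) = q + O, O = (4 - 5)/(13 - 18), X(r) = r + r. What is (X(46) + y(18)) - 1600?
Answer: -7449/5 ≈ -1489.8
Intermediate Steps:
X(r) = 2*r
O = 1/5 (O = -1/(-5) = -1*(-1/5) = 1/5 ≈ 0.20000)
y(q) = 1/5 + q (y(q) = q + 1/5 = 1/5 + q)
(X(46) + y(18)) - 1600 = (2*46 + (1/5 + 18)) - 1600 = (92 + 91/5) - 1600 = 551/5 - 1600 = -7449/5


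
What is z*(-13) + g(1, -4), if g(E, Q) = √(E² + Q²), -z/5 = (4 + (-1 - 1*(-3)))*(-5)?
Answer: -1950 + √17 ≈ -1945.9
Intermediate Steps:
z = 150 (z = -5*(4 + (-1 - 1*(-3)))*(-5) = -5*(4 + (-1 + 3))*(-5) = -5*(4 + 2)*(-5) = -30*(-5) = -5*(-30) = 150)
z*(-13) + g(1, -4) = 150*(-13) + √(1² + (-4)²) = -1950 + √(1 + 16) = -1950 + √17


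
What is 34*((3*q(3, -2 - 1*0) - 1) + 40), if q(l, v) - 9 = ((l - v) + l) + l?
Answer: 3366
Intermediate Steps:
q(l, v) = 9 - v + 3*l (q(l, v) = 9 + (((l - v) + l) + l) = 9 + ((-v + 2*l) + l) = 9 + (-v + 3*l) = 9 - v + 3*l)
34*((3*q(3, -2 - 1*0) - 1) + 40) = 34*((3*(9 - (-2 - 1*0) + 3*3) - 1) + 40) = 34*((3*(9 - (-2 + 0) + 9) - 1) + 40) = 34*((3*(9 - 1*(-2) + 9) - 1) + 40) = 34*((3*(9 + 2 + 9) - 1) + 40) = 34*((3*20 - 1) + 40) = 34*((60 - 1) + 40) = 34*(59 + 40) = 34*99 = 3366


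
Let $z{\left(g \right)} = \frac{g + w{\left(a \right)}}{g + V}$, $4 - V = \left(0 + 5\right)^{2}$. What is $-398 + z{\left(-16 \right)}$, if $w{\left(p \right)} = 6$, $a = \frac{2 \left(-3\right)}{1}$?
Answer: $- \frac{14716}{37} \approx -397.73$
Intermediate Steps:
$V = -21$ ($V = 4 - \left(0 + 5\right)^{2} = 4 - 5^{2} = 4 - 25 = -21$)
$a = -6$ ($a = \left(-6\right) 1 = -6$)
$z{\left(g \right)} = \frac{6 + g}{-21 + g}$ ($z{\left(g \right)} = \frac{g + 6}{g - 21} = \frac{6 + g}{-21 + g}$)
$-398 + z{\left(-16 \right)} = -398 + \frac{6 - 16}{-21 - 16} = -398 + \frac{1}{-37} \left(-10\right) = -398 - - \frac{10}{37} = -398 + \frac{10}{37} = - \frac{14716}{37}$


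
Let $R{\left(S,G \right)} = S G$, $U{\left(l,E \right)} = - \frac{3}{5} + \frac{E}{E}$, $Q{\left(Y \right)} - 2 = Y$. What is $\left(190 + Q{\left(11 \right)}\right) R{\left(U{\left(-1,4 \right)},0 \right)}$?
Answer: $0$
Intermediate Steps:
$Q{\left(Y \right)} = 2 + Y$
$U{\left(l,E \right)} = \frac{2}{5}$ ($U{\left(l,E \right)} = \left(-3\right) \frac{1}{5} + 1 = - \frac{3}{5} + 1 = \frac{2}{5}$)
$R{\left(S,G \right)} = G S$
$\left(190 + Q{\left(11 \right)}\right) R{\left(U{\left(-1,4 \right)},0 \right)} = \left(190 + \left(2 + 11\right)\right) 0 \cdot \frac{2}{5} = \left(190 + 13\right) 0 = 203 \cdot 0 = 0$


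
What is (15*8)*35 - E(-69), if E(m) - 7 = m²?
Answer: -568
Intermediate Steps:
E(m) = 7 + m²
(15*8)*35 - E(-69) = (15*8)*35 - (7 + (-69)²) = 120*35 - (7 + 4761) = 4200 - 1*4768 = 4200 - 4768 = -568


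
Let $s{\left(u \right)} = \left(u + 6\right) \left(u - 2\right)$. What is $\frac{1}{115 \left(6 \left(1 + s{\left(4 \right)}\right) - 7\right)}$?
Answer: $\frac{1}{13685} \approx 7.3073 \cdot 10^{-5}$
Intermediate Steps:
$s{\left(u \right)} = \left(-2 + u\right) \left(6 + u\right)$ ($s{\left(u \right)} = \left(6 + u\right) \left(-2 + u\right) = \left(-2 + u\right) \left(6 + u\right)$)
$\frac{1}{115 \left(6 \left(1 + s{\left(4 \right)}\right) - 7\right)} = \frac{1}{115 \left(6 \left(1 + \left(-12 + 4^{2} + 4 \cdot 4\right)\right) - 7\right)} = \frac{1}{115 \left(6 \left(1 + \left(-12 + 16 + 16\right)\right) - 7\right)} = \frac{1}{115 \left(6 \left(1 + 20\right) - 7\right)} = \frac{1}{115 \left(6 \cdot 21 - 7\right)} = \frac{1}{115 \left(126 - 7\right)} = \frac{1}{115 \cdot 119} = \frac{1}{13685}$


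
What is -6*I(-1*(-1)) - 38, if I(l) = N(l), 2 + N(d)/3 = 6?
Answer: -110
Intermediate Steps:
N(d) = 12 (N(d) = -6 + 3*6 = -6 + 18 = 12)
I(l) = 12
-6*I(-1*(-1)) - 38 = -6*12 - 38 = -72 - 38 = -110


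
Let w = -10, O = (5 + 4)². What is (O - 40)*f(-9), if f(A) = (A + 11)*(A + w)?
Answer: -1558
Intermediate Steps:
O = 81 (O = 9² = 81)
f(A) = (-10 + A)*(11 + A) (f(A) = (A + 11)*(A - 10) = (11 + A)*(-10 + A) = (-10 + A)*(11 + A))
(O - 40)*f(-9) = (81 - 40)*(-110 - 9 + (-9)²) = 41*(-110 - 9 + 81) = 41*(-38) = -1558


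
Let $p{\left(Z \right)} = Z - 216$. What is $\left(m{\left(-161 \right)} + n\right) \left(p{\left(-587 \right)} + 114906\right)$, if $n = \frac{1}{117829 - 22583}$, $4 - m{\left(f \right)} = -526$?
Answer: $\frac{5759962913243}{95246} \approx 6.0475 \cdot 10^{7}$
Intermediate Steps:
$p{\left(Z \right)} = -216 + Z$
$m{\left(f \right)} = 530$ ($m{\left(f \right)} = 4 - -526 = 4 + 526 = 530$)
$n = \frac{1}{95246} \approx 1.0499 \cdot 10^{-5}$
$\left(m{\left(-161 \right)} + n\right) \left(p{\left(-587 \right)} + 114906\right) = \left(530 + \frac{1}{95246}\right) \left(\left(-216 - 587\right) + 114906\right) = \frac{50480381 \left(-803 + 114906\right)}{95246} = \frac{50480381}{95246} \cdot 114103 = \frac{5759962913243}{95246}$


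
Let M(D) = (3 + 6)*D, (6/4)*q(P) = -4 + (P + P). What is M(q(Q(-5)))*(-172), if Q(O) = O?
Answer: 14448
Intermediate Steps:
q(P) = -8/3 + 4*P/3 (q(P) = 2*(-4 + (P + P))/3 = 2*(-4 + 2*P)/3 = -8/3 + 4*P/3)
M(D) = 9*D
M(q(Q(-5)))*(-172) = (9*(-8/3 + (4/3)*(-5)))*(-172) = (9*(-8/3 - 20/3))*(-172) = (9*(-28/3))*(-172) = -84*(-172) = 14448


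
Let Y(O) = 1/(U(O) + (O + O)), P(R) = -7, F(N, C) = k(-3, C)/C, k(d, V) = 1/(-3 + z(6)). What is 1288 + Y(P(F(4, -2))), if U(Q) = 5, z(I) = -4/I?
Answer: 11591/9 ≈ 1287.9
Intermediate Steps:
k(d, V) = -3/11 (k(d, V) = 1/(-3 - 4/6) = 1/(-3 - 4*1/6) = 1/(-3 - 2/3) = 1/(-11/3) = -3/11)
F(N, C) = -3/(11*C)
Y(O) = 1/(5 + 2*O) (Y(O) = 1/(5 + (O + O)) = 1/(5 + 2*O))
1288 + Y(P(F(4, -2))) = 1288 + 1/(5 + 2*(-7)) = 1288 + 1/(5 - 14) = 1288 + 1/(-9) = 1288 - 1/9 = 11591/9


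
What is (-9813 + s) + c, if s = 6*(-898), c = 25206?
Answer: 10005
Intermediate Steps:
s = -5388
(-9813 + s) + c = (-9813 - 5388) + 25206 = -15201 + 25206 = 10005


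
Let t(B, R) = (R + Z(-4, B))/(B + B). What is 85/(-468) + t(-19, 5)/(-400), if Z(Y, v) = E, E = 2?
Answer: -322181/1778400 ≈ -0.18116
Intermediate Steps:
Z(Y, v) = 2
t(B, R) = (2 + R)/(2*B) (t(B, R) = (R + 2)/(B + B) = (2 + R)/((2*B)) = (2 + R)*(1/(2*B)) = (2 + R)/(2*B))
85/(-468) + t(-19, 5)/(-400) = 85/(-468) + ((½)*(2 + 5)/(-19))/(-400) = 85*(-1/468) + ((½)*(-1/19)*7)*(-1/400) = -85/468 - 7/38*(-1/400) = -85/468 + 7/15200 = -322181/1778400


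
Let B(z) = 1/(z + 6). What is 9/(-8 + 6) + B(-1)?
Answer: -43/10 ≈ -4.3000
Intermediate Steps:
B(z) = 1/(6 + z)
9/(-8 + 6) + B(-1) = 9/(-8 + 6) + 1/(6 - 1) = 9/(-2) + 1/5 = 9*(-½) + ⅕ = -9/2 + ⅕ = -43/10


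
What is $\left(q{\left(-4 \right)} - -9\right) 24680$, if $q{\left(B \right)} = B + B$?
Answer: $24680$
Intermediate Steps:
$q{\left(B \right)} = 2 B$
$\left(q{\left(-4 \right)} - -9\right) 24680 = \left(2 \left(-4\right) - -9\right) 24680 = \left(-8 + 9\right) 24680 = 1 \cdot 24680 = 24680$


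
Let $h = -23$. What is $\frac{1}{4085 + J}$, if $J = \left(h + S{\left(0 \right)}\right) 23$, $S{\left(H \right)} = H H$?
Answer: $\frac{1}{3556} \approx 0.00028121$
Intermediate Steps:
$S{\left(H \right)} = H^{2}$
$J = -529$ ($J = \left(-23 + 0^{2}\right) 23 = \left(-23 + 0\right) 23 = \left(-23\right) 23 = -529$)
$\frac{1}{4085 + J} = \frac{1}{4085 - 529} = \frac{1}{3556}$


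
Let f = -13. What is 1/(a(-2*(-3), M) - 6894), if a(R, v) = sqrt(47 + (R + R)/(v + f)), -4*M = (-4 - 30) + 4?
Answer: -75834/522799103 - sqrt(5423)/522799103 ≈ -0.00014519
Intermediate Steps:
M = 15/2 (M = -((-4 - 30) + 4)/4 = -(-34 + 4)/4 = -1/4*(-30) = 15/2 ≈ 7.5000)
a(R, v) = sqrt(47 + 2*R/(-13 + v)) (a(R, v) = sqrt(47 + (R + R)/(v - 13)) = sqrt(47 + (2*R)/(-13 + v)) = sqrt(47 + 2*R/(-13 + v)))
1/(a(-2*(-3), M) - 6894) = 1/(sqrt((-611 + 2*(-2*(-3)) + 47*(15/2))/(-13 + 15/2)) - 6894) = 1/(sqrt((-611 + 2*6 + 705/2)/(-11/2)) - 6894) = 1/(sqrt(-2*(-611 + 12 + 705/2)/11) - 6894) = 1/(sqrt(-2/11*(-493/2)) - 6894) = 1/(sqrt(493/11) - 6894) = 1/(sqrt(5423)/11 - 6894) = 1/(-6894 + sqrt(5423)/11)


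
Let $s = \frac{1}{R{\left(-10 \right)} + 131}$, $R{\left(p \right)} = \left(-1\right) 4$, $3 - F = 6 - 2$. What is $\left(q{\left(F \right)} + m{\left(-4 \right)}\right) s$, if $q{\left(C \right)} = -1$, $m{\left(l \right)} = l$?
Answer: $- \frac{5}{127} \approx -0.03937$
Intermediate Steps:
$F = -1$ ($F = 3 - \left(6 - 2\right) = 3 - 4 = -1$)
$R{\left(p \right)} = -4$
$s = \frac{1}{127}$ ($s = \frac{1}{-4 + 131} = \frac{1}{127} \approx 0.007874$)
$\left(q{\left(F \right)} + m{\left(-4 \right)}\right) s = \left(-1 - 4\right) \frac{1}{127} = \left(-5\right) \frac{1}{127} = - \frac{5}{127}$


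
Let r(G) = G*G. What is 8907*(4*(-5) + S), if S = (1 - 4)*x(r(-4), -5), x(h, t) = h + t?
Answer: -472071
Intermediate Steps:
r(G) = G**2
S = -33 (S = (1 - 4)*((-4)**2 - 5) = -3*(16 - 5) = -3*11 = -33)
8907*(4*(-5) + S) = 8907*(4*(-5) - 33) = 8907*(-20 - 33) = 8907*(-53) = -472071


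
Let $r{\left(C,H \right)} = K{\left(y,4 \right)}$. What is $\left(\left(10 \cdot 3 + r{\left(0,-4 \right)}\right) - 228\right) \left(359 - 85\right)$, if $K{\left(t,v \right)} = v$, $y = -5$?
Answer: $-53156$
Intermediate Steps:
$r{\left(C,H \right)} = 4$
$\left(\left(10 \cdot 3 + r{\left(0,-4 \right)}\right) - 228\right) \left(359 - 85\right) = \left(\left(10 \cdot 3 + 4\right) - 228\right) \left(359 - 85\right) = \left(\left(30 + 4\right) - 228\right) 274 = \left(34 - 228\right) 274 = \left(-194\right) 274 = -53156$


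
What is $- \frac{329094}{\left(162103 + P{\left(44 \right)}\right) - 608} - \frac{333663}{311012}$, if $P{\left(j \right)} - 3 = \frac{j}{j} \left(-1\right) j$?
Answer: $- \frac{26037234855}{8369021908} \approx -3.1111$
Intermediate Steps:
$P{\left(j \right)} = 3 - j$ ($P{\left(j \right)} = 3 + \frac{j}{j} \left(-1\right) j = 3 + 1 \left(-1\right) j = 3 - j$)
$- \frac{329094}{\left(162103 + P{\left(44 \right)}\right) - 608} - \frac{333663}{311012} = - \frac{329094}{\left(162103 + \left(3 - 44\right)\right) - 608} - \frac{333663}{311012} = - \frac{329094}{\left(162103 - 41\right) - 608} - \frac{333663}{311012} = - \frac{329094}{162062 - 608} - \frac{333663}{311012} = - \frac{329094}{161454} - \frac{333663}{311012} = \left(-329094\right) \frac{1}{161454} - \frac{333663}{311012} = - \frac{54849}{26909} - \frac{333663}{311012} = - \frac{26037234855}{8369021908}$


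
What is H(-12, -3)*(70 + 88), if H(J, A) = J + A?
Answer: -2370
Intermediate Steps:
H(J, A) = A + J
H(-12, -3)*(70 + 88) = (-3 - 12)*(70 + 88) = -15*158 = -2370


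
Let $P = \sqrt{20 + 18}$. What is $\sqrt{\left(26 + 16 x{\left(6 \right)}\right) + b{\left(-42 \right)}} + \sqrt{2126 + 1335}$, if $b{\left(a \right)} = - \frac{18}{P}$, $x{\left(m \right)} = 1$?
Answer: $\sqrt{3461} + \frac{\sqrt{15162 - 171 \sqrt{38}}}{19} \approx 65.082$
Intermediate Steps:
$P = \sqrt{38} \approx 6.1644$
$b{\left(a \right)} = - \frac{9 \sqrt{38}}{19}$ ($b{\left(a \right)} = - \frac{18}{\sqrt{38}} = - 18 \frac{\sqrt{38}}{38} = - \frac{9 \sqrt{38}}{19}$)
$\sqrt{\left(26 + 16 x{\left(6 \right)}\right) + b{\left(-42 \right)}} + \sqrt{2126 + 1335} = \sqrt{\left(26 + 16 \cdot 1\right) - \frac{9 \sqrt{38}}{19}} + \sqrt{2126 + 1335} = \sqrt{\left(26 + 16\right) - \frac{9 \sqrt{38}}{19}} + \sqrt{3461} = \sqrt{42 - \frac{9 \sqrt{38}}{19}} + \sqrt{3461} = \sqrt{3461} + \sqrt{42 - \frac{9 \sqrt{38}}{19}}$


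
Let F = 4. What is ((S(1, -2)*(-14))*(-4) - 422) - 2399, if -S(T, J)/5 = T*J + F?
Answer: -3381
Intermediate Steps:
S(T, J) = -20 - 5*J*T (S(T, J) = -5*(T*J + 4) = -5*(J*T + 4) = -5*(4 + J*T) = -20 - 5*J*T)
((S(1, -2)*(-14))*(-4) - 422) - 2399 = (((-20 - 5*(-2)*1)*(-14))*(-4) - 422) - 2399 = (((-20 + 10)*(-14))*(-4) - 422) - 2399 = (-10*(-14)*(-4) - 422) - 2399 = (140*(-4) - 422) - 2399 = (-560 - 422) - 2399 = -982 - 2399 = -3381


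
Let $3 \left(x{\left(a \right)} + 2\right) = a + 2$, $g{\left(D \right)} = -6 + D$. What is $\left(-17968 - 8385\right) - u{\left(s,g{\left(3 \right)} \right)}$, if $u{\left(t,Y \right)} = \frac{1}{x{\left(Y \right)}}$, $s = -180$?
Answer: $- \frac{184468}{7} \approx -26353.0$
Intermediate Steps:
$x{\left(a \right)} = - \frac{4}{3} + \frac{a}{3}$ ($x{\left(a \right)} = -2 + \frac{a + 2}{3} = -2 + \frac{2 + a}{3} = -2 + \left(\frac{2}{3} + \frac{a}{3}\right) = - \frac{4}{3} + \frac{a}{3}$)
$u{\left(t,Y \right)} = \frac{1}{- \frac{4}{3} + \frac{Y}{3}}$
$\left(-17968 - 8385\right) - u{\left(s,g{\left(3 \right)} \right)} = \left(-17968 - 8385\right) - \frac{3}{-4 + \left(-6 + 3\right)} = -26353 - \frac{3}{-4 - 3} = -26353 - \frac{3}{-7} = -26353 - 3 \left(- \frac{1}{7}\right) = -26353 - - \frac{3}{7} = -26353 + \frac{3}{7} = - \frac{184468}{7}$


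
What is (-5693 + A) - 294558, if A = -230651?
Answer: -530902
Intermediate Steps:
(-5693 + A) - 294558 = (-5693 - 230651) - 294558 = -236344 - 294558 = -530902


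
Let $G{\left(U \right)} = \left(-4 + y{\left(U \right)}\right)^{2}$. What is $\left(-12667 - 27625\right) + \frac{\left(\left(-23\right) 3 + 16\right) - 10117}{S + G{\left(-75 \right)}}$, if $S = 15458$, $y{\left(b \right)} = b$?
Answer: $- \frac{97145142}{2411} \approx -40292.0$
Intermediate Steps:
$G{\left(U \right)} = \left(-4 + U\right)^{2}$
$\left(-12667 - 27625\right) + \frac{\left(\left(-23\right) 3 + 16\right) - 10117}{S + G{\left(-75 \right)}} = \left(-12667 - 27625\right) + \frac{\left(\left(-23\right) 3 + 16\right) - 10117}{15458 + \left(-4 - 75\right)^{2}} = -40292 + \frac{\left(-69 + 16\right) - 10117}{15458 + \left(-79\right)^{2}} = -40292 + \frac{-53 - 10117}{15458 + 6241} = -40292 - \frac{10170}{21699} = -40292 - \frac{1130}{2411} = - \frac{97145142}{2411}$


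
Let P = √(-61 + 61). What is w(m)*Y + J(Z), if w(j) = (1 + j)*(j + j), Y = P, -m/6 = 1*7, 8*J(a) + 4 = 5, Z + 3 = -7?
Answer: ⅛ ≈ 0.12500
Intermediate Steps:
Z = -10 (Z = -3 - 7 = -10)
J(a) = ⅛ (J(a) = -½ + (⅛)*5 = -½ + 5/8 = ⅛)
m = -42 (m = -6*7 = -42)
P = 0 (P = √0 = 0)
Y = 0
w(j) = 2*j*(1 + j) (w(j) = (1 + j)*(2*j) = 2*j*(1 + j))
w(m)*Y + J(Z) = (2*(-42)*(1 - 42))*0 + ⅛ = (2*(-42)*(-41))*0 + ⅛ = 3444*0 + ⅛ = 0 + ⅛ = ⅛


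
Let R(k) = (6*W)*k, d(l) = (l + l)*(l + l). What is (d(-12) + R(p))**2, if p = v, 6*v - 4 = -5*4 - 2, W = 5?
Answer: 236196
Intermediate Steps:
v = -3 (v = 2/3 + (-5*4 - 2)/6 = 2/3 + (-20 - 2)/6 = 2/3 + (1/6)*(-22) = 2/3 - 11/3 = -3)
p = -3
d(l) = 4*l**2 (d(l) = (2*l)*(2*l) = 4*l**2)
R(k) = 30*k (R(k) = (6*5)*k = 30*k)
(d(-12) + R(p))**2 = (4*(-12)**2 + 30*(-3))**2 = (4*144 - 90)**2 = (576 - 90)**2 = 486**2 = 236196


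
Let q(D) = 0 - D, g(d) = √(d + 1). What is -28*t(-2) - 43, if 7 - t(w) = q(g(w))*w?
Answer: -239 + 56*I ≈ -239.0 + 56.0*I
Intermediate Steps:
g(d) = √(1 + d)
q(D) = -D
t(w) = 7 + w*√(1 + w) (t(w) = 7 - (-√(1 + w))*w = 7 - (-1)*w*√(1 + w) = 7 + w*√(1 + w))
-28*t(-2) - 43 = -28*(7 - 2*√(1 - 2)) - 43 = -28*(7 - 2*I) - 43 = (-196 + 56*I) - 43 = -239 + 56*I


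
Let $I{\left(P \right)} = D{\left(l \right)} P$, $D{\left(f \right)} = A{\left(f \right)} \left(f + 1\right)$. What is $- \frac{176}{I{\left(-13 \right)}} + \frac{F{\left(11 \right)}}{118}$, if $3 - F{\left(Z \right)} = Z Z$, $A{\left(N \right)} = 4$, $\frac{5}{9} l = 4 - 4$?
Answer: $\frac{31}{13} \approx 2.3846$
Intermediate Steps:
$l = 0$ ($l = \frac{9 \left(4 - 4\right)}{5} = \frac{9}{5} \cdot 0 = 0$)
$D{\left(f \right)} = 4 + 4 f$ ($D{\left(f \right)} = 4 \left(f + 1\right) = 4 \left(1 + f\right) = 4 + 4 f$)
$F{\left(Z \right)} = 3 - Z^{2}$ ($F{\left(Z \right)} = 3 - Z Z = 3 - Z^{2}$)
$I{\left(P \right)} = 4 P$ ($I{\left(P \right)} = \left(4 + 4 \cdot 0\right) P = \left(4 + 0\right) P = 4 P$)
$- \frac{176}{I{\left(-13 \right)}} + \frac{F{\left(11 \right)}}{118} = - \frac{176}{4 \left(-13\right)} + \frac{3 - 11^{2}}{118} = - \frac{176}{-52} + \left(3 - 121\right) \frac{1}{118} = \left(-176\right) \left(- \frac{1}{52}\right) + \left(3 - 121\right) \frac{1}{118} = \frac{44}{13} - 1 = \frac{31}{13}$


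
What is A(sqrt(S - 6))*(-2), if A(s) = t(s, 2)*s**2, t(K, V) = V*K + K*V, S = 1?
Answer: 40*I*sqrt(5) ≈ 89.443*I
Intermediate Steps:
t(K, V) = 2*K*V (t(K, V) = K*V + K*V = 2*K*V)
A(s) = 4*s**3 (A(s) = (2*s*2)*s**2 = (4*s)*s**2 = 4*s**3)
A(sqrt(S - 6))*(-2) = (4*(sqrt(1 - 6))**3)*(-2) = (4*(sqrt(-5))**3)*(-2) = (4*(I*sqrt(5))**3)*(-2) = (4*(-5*I*sqrt(5)))*(-2) = -20*I*sqrt(5)*(-2) = 40*I*sqrt(5)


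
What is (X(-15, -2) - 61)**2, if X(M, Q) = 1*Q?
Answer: 3969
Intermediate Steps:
X(M, Q) = Q
(X(-15, -2) - 61)**2 = (-2 - 61)**2 = (-63)**2 = 3969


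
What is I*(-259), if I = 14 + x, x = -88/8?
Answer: -777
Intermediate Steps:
x = -11 (x = -88*⅛ = -11)
I = 3 (I = 14 - 11 = 3)
I*(-259) = 3*(-259) = -777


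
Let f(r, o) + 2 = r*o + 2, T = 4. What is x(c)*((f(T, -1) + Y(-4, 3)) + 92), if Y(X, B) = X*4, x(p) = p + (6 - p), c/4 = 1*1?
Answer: 432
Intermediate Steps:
f(r, o) = o*r (f(r, o) = -2 + (r*o + 2) = -2 + (o*r + 2) = -2 + (2 + o*r) = o*r)
c = 4 (c = 4*(1*1) = 4*1 = 4)
x(p) = 6
Y(X, B) = 4*X
x(c)*((f(T, -1) + Y(-4, 3)) + 92) = 6*((-1*4 + 4*(-4)) + 92) = 6*((-4 - 16) + 92) = 6*(-20 + 92) = 6*72 = 432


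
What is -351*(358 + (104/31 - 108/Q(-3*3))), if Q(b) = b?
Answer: -4062474/31 ≈ -1.3105e+5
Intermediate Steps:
-351*(358 + (104/31 - 108/Q(-3*3))) = -351*(358 + (104/31 - 108/((-3*3)))) = -351*(358 + (104*(1/31) - 108/(-9))) = -351*(358 + (104/31 - 108*(-1/9))) = -351*(358 + (104/31 + 12)) = -351*(358 + 476/31) = -351*11574/31 = -4062474/31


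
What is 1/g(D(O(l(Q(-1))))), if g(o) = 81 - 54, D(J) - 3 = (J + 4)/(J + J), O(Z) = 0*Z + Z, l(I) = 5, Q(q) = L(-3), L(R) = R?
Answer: 1/27 ≈ 0.037037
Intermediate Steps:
Q(q) = -3
O(Z) = Z (O(Z) = 0 + Z = Z)
D(J) = 3 + (4 + J)/(2*J) (D(J) = 3 + (J + 4)/(J + J) = 3 + (4 + J)/((2*J)) = 3 + (4 + J)*(1/(2*J)) = 3 + (4 + J)/(2*J))
g(o) = 27
1/g(D(O(l(Q(-1))))) = 1/27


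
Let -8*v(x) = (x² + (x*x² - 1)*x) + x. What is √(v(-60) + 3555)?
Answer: 3*I*√179655 ≈ 1271.6*I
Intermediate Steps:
v(x) = -x/8 - x²/8 - x*(-1 + x³)/8 (v(x) = -((x² + (x*x² - 1)*x) + x)/8 = -((x² + (x³ - 1)*x) + x)/8 = -((x² + (-1 + x³)*x) + x)/8 = -((x² + x*(-1 + x³)) + x)/8 = -(x + x² + x*(-1 + x³))/8 = -x/8 - x²/8 - x*(-1 + x³)/8)
√(v(-60) + 3555) = √((⅛)*(-60)²*(-1 - 1*(-60)²) + 3555) = √((⅛)*3600*(-1 - 1*3600) + 3555) = √((⅛)*3600*(-1 - 3600) + 3555) = √((⅛)*3600*(-3601) + 3555) = √(-1620450 + 3555) = √(-1616895) = 3*I*√179655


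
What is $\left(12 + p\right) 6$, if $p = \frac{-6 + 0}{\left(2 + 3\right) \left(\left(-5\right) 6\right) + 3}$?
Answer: $\frac{3540}{49} \approx 72.245$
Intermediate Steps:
$p = \frac{2}{49}$ ($p = - \frac{6}{5 \left(-30\right) + 3} = - \frac{6}{-150 + 3} = - \frac{6}{-147} = \left(-6\right) \left(- \frac{1}{147}\right) = \frac{2}{49} \approx 0.040816$)
$\left(12 + p\right) 6 = \left(12 + \frac{2}{49}\right) 6 = \frac{590}{49} \cdot 6 = \frac{3540}{49}$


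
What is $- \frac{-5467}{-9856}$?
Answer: $- \frac{71}{128} \approx -0.55469$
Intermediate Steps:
$- \frac{-5467}{-9856} = - \frac{\left(-5467\right) \left(-1\right)}{9856} = \left(-1\right) \frac{71}{128} = - \frac{71}{128}$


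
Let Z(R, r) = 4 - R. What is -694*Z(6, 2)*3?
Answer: 4164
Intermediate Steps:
-694*Z(6, 2)*3 = -694*(4 - 1*6)*3 = -694*(4 - 6)*3 = -(-1388)*3 = -694*(-6) = 4164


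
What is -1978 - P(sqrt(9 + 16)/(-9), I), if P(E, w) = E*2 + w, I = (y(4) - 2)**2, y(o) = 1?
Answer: -17801/9 ≈ -1977.9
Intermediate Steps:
I = 1 (I = (1 - 2)**2 = (-1)**2 = 1)
P(E, w) = w + 2*E (P(E, w) = 2*E + w = w + 2*E)
-1978 - P(sqrt(9 + 16)/(-9), I) = -1978 - (1 + 2*(sqrt(9 + 16)/(-9))) = -1978 - (1 + 2*(sqrt(25)*(-1/9))) = -1978 - (1 + 2*(5*(-1/9))) = -1978 - (1 + 2*(-5/9)) = -1978 - (1 - 10/9) = -1978 - 1*(-1/9) = -1978 + 1/9 = -17801/9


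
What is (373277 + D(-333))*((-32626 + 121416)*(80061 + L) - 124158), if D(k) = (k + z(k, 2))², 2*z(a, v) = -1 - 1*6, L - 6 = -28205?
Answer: 4480461032808207/2 ≈ 2.2402e+15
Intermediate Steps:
L = -28199 (L = 6 - 28205 = -28199)
z(a, v) = -7/2 (z(a, v) = (-1 - 1*6)/2 = (-1 - 6)/2 = (½)*(-7) = -7/2)
D(k) = (-7/2 + k)² (D(k) = (k - 7/2)² = (-7/2 + k)²)
(373277 + D(-333))*((-32626 + 121416)*(80061 + L) - 124158) = (373277 + (-7 + 2*(-333))²/4)*((-32626 + 121416)*(80061 - 28199) - 124158) = (373277 + (-7 - 666)²/4)*(88790*51862 - 124158) = (373277 + (¼)*(-673)²)*(4604826980 - 124158) = (373277 + (¼)*452929)*4604702822 = (373277 + 452929/4)*4604702822 = (1946037/4)*4604702822 = 4480461032808207/2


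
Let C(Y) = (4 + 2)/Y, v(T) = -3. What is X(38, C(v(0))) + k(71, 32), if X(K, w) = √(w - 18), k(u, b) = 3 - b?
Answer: -29 + 2*I*√5 ≈ -29.0 + 4.4721*I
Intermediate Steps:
C(Y) = 6/Y
X(K, w) = √(-18 + w)
X(38, C(v(0))) + k(71, 32) = √(-18 + 6/(-3)) + (3 - 1*32) = √(-18 + 6*(-⅓)) + (3 - 32) = √(-18 - 2) - 29 = √(-20) - 29 = 2*I*√5 - 29 = -29 + 2*I*√5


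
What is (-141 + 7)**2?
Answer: 17956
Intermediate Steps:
(-141 + 7)**2 = (-134)**2 = 17956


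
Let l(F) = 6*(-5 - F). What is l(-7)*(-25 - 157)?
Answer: -2184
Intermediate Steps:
l(F) = -30 - 6*F
l(-7)*(-25 - 157) = (-30 - 6*(-7))*(-25 - 157) = (-30 + 42)*(-182) = 12*(-182) = -2184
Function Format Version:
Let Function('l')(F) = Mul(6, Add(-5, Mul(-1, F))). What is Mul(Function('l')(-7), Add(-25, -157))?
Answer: -2184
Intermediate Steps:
Function('l')(F) = Add(-30, Mul(-6, F))
Mul(Function('l')(-7), Add(-25, -157)) = Mul(Add(-30, Mul(-6, -7)), Add(-25, -157)) = Mul(Add(-30, 42), -182) = Mul(12, -182) = -2184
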